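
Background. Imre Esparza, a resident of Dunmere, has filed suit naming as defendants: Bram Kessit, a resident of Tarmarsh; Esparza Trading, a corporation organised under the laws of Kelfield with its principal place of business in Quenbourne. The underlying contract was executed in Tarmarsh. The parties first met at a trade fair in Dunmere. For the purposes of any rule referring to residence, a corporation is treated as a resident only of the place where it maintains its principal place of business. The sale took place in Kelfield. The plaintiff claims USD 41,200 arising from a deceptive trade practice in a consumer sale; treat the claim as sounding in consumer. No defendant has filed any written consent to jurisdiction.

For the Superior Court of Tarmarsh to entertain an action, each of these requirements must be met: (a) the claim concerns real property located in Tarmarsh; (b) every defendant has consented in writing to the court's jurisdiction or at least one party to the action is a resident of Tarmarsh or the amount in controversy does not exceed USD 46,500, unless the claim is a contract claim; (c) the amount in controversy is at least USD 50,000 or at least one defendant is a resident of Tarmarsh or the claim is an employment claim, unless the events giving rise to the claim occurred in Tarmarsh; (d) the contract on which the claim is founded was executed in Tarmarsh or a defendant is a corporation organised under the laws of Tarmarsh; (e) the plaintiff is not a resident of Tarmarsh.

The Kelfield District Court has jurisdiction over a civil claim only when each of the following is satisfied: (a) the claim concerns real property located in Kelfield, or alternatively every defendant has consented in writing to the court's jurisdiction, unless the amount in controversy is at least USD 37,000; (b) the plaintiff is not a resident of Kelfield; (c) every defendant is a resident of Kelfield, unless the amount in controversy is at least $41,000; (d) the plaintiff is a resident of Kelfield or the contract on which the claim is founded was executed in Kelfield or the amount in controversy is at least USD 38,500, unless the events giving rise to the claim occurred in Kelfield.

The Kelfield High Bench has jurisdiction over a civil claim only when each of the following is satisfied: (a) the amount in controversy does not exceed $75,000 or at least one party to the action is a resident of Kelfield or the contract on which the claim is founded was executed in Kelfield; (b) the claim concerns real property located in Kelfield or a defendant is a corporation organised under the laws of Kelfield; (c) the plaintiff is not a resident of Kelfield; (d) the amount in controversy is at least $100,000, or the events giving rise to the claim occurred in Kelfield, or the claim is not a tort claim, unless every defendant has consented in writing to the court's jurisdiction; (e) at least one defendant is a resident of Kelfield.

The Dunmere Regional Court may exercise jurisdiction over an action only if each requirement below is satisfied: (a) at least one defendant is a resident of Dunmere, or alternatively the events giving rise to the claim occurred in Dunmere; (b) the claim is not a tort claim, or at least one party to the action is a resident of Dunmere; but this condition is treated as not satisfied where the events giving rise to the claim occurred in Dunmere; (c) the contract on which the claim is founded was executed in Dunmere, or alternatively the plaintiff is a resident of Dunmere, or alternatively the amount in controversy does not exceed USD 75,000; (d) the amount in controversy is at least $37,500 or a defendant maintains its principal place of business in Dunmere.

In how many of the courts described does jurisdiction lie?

The Superior Court of Tarmarsh:
  (a) The claim does not concern real property. Not met.
  (b) Bram Kessit resides in Tarmarsh — that alternative is enough. Condition met.
  (c) Bram Kessit resides in Tarmarsh, which satisfies one of the alternatives. Met.
  (d) The contract was executed in Tarmarsh, so one alternative holds. Satisfied.
  (e) The plaintiff resides in Dunmere, which is not Tarmarsh. Condition met.
  → No jurisdiction.
The Kelfield District Court:
  (a) The claim does not concern real property; no such written consent has been filed — none of the alternatives is met. But the amount in controversy is USD 41,200, which meets the USD 37,000 floor, and the 'unless' clause therefore excuses the requirement. Condition met.
  (b) The plaintiff resides in Dunmere, which is not Kelfield. Condition met.
  (c) The defendants reside as follows — Bram Kessit in Tarmarsh, Esparza Trading in Quenbourne — not all in Kelfield. However, the amount in controversy is 41,200 dollars, which meets the USD 41,000 floor, so the 'unless' proviso supplies this condition. Met.
  (d) The amount in controversy is USD 41,200, which meets the $38,500 floor, so this disjunct is met. Satisfied.
  → Jurisdiction lies.
The Kelfield High Bench:
  (a) The amount in controversy is $41,200, within the USD 75,000 ceiling, so one alternative holds. Condition met.
  (b) Esparza Trading is organised under the laws of Kelfield, so this disjunct is met. Condition met.
  (c) The plaintiff resides in Dunmere, which is not Kelfield. Condition met.
  (d) The operative events occurred in Kelfield, which satisfies one of the alternatives. Condition met.
  (e) No defendant resides in Kelfield (they reside in Tarmarsh, Quenbourne). Fails.
  → The court lacks jurisdiction.
The Dunmere Regional Court:
  (a) No defendant resides in Dunmere (they reside in Tarmarsh, Quenbourne); the operative events occurred in Kelfield, not Dunmere — no alternative holds. Not satisfied.
  (b) The claim is a consumer claim, not a tort claim, so this disjunct is met. The exception is not triggered, since the operative events occurred in Kelfield, not Dunmere. Satisfied.
  (c) The plaintiff resides in Dunmere, so this disjunct is met. Met.
  (d) The amount in controversy is $41,200, which meets the 37,500 dollars floor, which satisfies one of the alternatives. Condition met.
  → No jurisdiction.
Courts with jurisdiction: the Kelfield District Court — 1 in total.

1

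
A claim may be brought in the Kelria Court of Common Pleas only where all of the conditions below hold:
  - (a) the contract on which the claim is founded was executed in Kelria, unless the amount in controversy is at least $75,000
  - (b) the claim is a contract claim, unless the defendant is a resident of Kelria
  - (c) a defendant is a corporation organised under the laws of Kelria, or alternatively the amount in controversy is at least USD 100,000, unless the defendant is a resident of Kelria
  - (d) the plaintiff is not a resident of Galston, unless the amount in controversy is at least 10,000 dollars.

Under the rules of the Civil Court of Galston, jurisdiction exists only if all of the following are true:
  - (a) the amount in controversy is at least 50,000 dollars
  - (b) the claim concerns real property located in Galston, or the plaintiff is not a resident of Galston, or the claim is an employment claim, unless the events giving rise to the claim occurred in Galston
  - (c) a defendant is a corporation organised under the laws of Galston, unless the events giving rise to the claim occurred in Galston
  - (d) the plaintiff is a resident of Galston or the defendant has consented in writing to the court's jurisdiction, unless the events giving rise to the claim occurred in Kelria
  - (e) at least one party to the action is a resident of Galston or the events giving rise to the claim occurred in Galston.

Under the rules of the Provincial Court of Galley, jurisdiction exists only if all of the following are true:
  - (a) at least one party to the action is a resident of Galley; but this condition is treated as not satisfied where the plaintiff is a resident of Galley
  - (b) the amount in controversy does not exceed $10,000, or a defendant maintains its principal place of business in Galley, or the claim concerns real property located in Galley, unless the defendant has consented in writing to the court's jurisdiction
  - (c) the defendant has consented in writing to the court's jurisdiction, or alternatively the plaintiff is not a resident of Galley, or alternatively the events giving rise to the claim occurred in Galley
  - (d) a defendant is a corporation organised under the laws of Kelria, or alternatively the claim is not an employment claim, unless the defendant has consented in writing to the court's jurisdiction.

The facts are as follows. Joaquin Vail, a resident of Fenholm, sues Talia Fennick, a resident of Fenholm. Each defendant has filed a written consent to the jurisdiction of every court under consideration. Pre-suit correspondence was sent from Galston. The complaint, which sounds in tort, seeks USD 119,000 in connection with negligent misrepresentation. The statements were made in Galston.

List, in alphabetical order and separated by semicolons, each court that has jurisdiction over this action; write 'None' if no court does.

The Kelria Court of Common Pleas:
  (a) No contract (and hence no place of execution) is alleged. However, the amount in controversy is 119,000 dollars, which meets the USD 75,000 floor, so the 'unless' proviso supplies this condition. Satisfied.
  (b) The claim is a tort claim, not a contract claim. The proviso offers no rescue either, since the defendant resides in Fenholm, not Kelria. Not met.
  (c) The amount in controversy is USD 119,000, which meets the 100,000 dollars floor, so one alternative holds. Condition met.
  (d) The plaintiff resides in Fenholm, which is not Galston. Met.
  → At least one condition fails; no jurisdiction.
The Civil Court of Galston:
  (a) The amount in controversy is $119,000, which meets the $50,000 floor. Met.
  (b) The plaintiff resides in Fenholm, which is not Galston, which satisfies one of the alternatives. Met.
  (c) No defendant is a corporation. But the operative events occurred in Galston, and the 'unless' clause therefore excuses the requirement. Satisfied.
  (d) Every defendant has filed written consent, which satisfies one of the alternatives. Condition met.
  (e) The operative events occurred in Galston, so one alternative holds. Condition met.
  → The court has jurisdiction.
The Provincial Court of Galley:
  (a) No party resides in Galley. Fails.
  (b) The amount in controversy is 119,000 dollars, above the USD 10,000 ceiling; no defendant is a corporation; the claim does not concern real property — none of the alternatives is met. The proviso rescues it, though: every defendant has filed written consent. Condition met.
  (c) Every defendant has filed written consent, so this disjunct is met. Satisfied.
  (d) The claim is a tort claim, not an employment claim — that alternative is enough. Satisfied.
  → The court lacks jurisdiction.

the Civil Court of Galston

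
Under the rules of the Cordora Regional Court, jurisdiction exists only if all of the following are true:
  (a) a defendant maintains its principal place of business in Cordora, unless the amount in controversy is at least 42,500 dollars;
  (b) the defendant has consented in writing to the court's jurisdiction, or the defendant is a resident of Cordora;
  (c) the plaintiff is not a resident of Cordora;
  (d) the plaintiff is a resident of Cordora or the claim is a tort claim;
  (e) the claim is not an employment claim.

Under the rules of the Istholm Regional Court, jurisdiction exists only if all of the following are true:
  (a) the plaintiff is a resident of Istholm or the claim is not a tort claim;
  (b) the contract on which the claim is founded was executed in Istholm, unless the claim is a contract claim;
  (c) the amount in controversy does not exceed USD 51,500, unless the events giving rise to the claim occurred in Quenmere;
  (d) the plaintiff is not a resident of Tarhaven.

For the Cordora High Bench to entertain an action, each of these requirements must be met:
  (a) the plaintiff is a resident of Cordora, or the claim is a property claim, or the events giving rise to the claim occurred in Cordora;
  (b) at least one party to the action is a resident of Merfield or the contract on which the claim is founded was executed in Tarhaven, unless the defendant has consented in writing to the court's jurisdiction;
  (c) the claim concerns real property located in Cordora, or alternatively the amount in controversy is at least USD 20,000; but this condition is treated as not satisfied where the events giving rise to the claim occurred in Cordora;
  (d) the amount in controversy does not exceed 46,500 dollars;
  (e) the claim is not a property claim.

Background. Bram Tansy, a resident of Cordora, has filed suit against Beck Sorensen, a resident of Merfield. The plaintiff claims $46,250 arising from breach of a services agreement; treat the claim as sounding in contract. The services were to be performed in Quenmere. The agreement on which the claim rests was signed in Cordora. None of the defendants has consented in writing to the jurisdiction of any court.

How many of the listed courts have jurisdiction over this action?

The Cordora Regional Court:
  (a) No defendant is a corporation. However, the amount in controversy is 46,250 dollars, which meets the USD 42,500 floor, so the 'unless' proviso supplies this condition. Satisfied.
  (b) No such written consent has been filed; the defendant resides in Merfield, not Cordora — none of the alternatives is met. Not met.
  (c) The plaintiff resides in Cordora. Condition not met.
  (d) The plaintiff resides in Cordora, so one alternative holds. Met.
  (e) The claim is a contract claim, not an employment claim. Satisfied.
  → At least one condition fails; no jurisdiction.
The Istholm Regional Court:
  (a) The claim is a contract claim, not a tort claim, so this disjunct is met. Met.
  (b) The contract was executed in Cordora, not Istholm. However, the claim is a contract claim, so the 'unless' proviso supplies this condition. Met.
  (c) The amount in controversy is 46,250 dollars, within the 51,500 dollars ceiling. Met.
  (d) The plaintiff resides in Cordora, which is not Tarhaven. Satisfied.
  → Every requirement is satisfied — jurisdiction.
The Cordora High Bench:
  (a) The plaintiff resides in Cordora — that alternative is enough. Satisfied.
  (b) Beck Sorensen resides in Merfield, which satisfies one of the alternatives. Satisfied.
  (c) The amount in controversy is 46,250 dollars, which meets the 20,000 dollars floor, so this disjunct is met. The exception is not triggered, since the operative events occurred in Quenmere, not Cordora. Condition met.
  (d) The amount in controversy is USD 46,250, within the $46,500 ceiling. Condition met.
  (e) The claim is a contract claim, not a property claim. Condition met.
  → Every requirement is satisfied — jurisdiction.
Courts with jurisdiction: the Istholm Regional Court, the Cordora High Bench — 2 in total.

2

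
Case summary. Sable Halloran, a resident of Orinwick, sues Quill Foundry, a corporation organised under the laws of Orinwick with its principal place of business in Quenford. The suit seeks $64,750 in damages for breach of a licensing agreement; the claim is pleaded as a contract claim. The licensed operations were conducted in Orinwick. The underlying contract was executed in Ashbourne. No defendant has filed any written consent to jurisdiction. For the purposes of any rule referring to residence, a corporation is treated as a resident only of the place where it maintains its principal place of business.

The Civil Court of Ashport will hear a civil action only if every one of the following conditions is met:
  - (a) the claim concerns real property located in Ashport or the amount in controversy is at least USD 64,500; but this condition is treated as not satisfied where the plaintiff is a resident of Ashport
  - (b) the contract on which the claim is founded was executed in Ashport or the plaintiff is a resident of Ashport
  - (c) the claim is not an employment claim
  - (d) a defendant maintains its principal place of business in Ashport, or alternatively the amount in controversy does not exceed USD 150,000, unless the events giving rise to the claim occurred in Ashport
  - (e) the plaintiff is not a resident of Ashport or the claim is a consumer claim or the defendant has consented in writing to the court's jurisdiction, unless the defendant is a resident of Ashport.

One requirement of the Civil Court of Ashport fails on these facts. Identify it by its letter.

The Civil Court of Ashport:
  (a) The amount in controversy is 64,750 dollars, which meets the USD 64,500 floor, so this disjunct is met. The carve-out does not apply: the plaintiff resides in Orinwick, not Ashport. Condition met.
  (b) The contract was executed in Ashbourne, not Ashport; the plaintiff resides in Orinwick, not Ashport — every alternative fails. Not satisfied.
  (c) The claim is a contract claim, not an employment claim. Met.
  (d) The amount in controversy is $64,750, within the 150,000 dollars ceiling, so this disjunct is met. Met.
  (e) The plaintiff resides in Orinwick, which is not Ashport, so one alternative holds. Satisfied.
Only condition (b) fails.

(b)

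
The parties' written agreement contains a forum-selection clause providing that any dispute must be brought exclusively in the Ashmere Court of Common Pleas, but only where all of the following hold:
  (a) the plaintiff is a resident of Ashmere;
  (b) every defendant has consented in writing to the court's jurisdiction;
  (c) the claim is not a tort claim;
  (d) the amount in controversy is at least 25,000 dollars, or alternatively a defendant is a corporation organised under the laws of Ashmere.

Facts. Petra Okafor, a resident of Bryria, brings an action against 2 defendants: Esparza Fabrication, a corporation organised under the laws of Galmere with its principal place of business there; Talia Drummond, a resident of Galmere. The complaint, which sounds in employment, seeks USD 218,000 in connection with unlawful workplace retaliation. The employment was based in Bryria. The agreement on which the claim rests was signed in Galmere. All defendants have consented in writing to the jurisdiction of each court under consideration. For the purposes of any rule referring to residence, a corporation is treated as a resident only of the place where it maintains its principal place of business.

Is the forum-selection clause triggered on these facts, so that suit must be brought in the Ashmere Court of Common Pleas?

No

The Ashmere Court of Common Pleas:
  (a) The plaintiff resides in Bryria, not Ashmere. Not met.
  (b) Every defendant has filed written consent. Satisfied.
  (c) The claim is an employment claim, not a tort claim. Met.
  (d) The amount in controversy is 218,000 dollars, which meets the $25,000 floor, so one alternative holds. Met.
  → The clause does not apply.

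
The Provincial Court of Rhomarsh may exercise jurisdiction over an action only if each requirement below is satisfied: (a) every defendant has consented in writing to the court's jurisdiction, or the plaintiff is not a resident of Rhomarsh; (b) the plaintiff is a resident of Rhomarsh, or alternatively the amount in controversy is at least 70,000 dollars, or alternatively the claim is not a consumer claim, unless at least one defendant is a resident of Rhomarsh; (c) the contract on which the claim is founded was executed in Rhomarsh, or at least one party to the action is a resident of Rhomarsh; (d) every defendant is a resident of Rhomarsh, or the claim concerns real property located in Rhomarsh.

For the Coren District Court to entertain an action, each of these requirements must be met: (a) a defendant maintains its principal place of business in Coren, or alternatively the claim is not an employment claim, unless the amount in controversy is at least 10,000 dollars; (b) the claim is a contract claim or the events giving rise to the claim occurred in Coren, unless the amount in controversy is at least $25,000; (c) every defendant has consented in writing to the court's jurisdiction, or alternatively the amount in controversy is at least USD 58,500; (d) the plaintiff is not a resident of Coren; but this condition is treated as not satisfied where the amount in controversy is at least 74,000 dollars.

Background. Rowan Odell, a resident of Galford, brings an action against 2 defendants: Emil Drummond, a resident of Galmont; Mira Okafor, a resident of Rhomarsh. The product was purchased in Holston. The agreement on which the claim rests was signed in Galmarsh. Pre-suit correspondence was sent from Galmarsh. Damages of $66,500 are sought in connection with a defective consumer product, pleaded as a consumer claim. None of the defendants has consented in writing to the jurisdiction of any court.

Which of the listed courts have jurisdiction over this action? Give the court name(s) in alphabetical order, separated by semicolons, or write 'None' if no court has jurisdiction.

the Coren District Court

The Provincial Court of Rhomarsh:
  (a) The plaintiff resides in Galford, which is not Rhomarsh — that alternative is enough. Satisfied.
  (b) The plaintiff resides in Galford, not Rhomarsh; the amount in controversy is USD 66,500, below the USD 70,000 floor; the claim is a consumer claim — none of the alternatives is met. The proviso rescues it, though: Mira Okafor resides in Rhomarsh. Satisfied.
  (c) Mira Okafor resides in Rhomarsh, so one alternative holds. Met.
  (d) The defendants reside as follows — Emil Drummond in Galmont, Mira Okafor in Rhomarsh — not all in Rhomarsh; the claim does not concern real property — none of the alternatives is met. Fails.
  → The court lacks jurisdiction.
The Coren District Court:
  (a) The claim is a consumer claim, not an employment claim — that alternative is enough. Condition met.
  (b) The claim is a consumer claim, not a contract claim; the operative events occurred in Holston, not Coren — none of the alternatives is met. The proviso rescues it, though: the amount in controversy is $66,500, which meets the USD 25,000 floor. Met.
  (c) The amount in controversy is 66,500 dollars, which meets the USD 58,500 floor — that alternative is enough. Satisfied.
  (d) The plaintiff resides in Galford, which is not Coren. And the carve-out is inapplicable — the amount in controversy is $66,500, below the 74,000 dollars floor. Satisfied.
  → All conditions met; jurisdiction exists.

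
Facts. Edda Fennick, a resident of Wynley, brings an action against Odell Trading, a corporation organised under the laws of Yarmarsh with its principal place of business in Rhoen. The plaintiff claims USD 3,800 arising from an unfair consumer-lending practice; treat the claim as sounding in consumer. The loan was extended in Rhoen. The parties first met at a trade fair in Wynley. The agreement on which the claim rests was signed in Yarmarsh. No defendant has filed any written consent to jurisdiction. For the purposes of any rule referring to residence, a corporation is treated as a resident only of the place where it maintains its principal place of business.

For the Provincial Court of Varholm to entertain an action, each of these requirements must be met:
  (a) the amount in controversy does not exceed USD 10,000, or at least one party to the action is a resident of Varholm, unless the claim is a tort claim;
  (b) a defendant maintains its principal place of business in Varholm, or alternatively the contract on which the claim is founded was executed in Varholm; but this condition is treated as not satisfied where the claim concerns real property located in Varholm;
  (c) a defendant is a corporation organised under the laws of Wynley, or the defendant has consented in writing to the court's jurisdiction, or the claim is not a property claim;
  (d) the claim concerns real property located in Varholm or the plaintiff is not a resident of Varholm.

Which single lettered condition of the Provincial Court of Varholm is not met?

(b)

The Provincial Court of Varholm:
  (a) The amount in controversy is USD 3,800, within the 10,000 dollars ceiling, which satisfies one of the alternatives. Condition met.
  (b) The corporate defendant(s) have their principal place of business in Rhoen, not Varholm; the contract was executed in Yarmarsh, not Varholm — no alternative holds. Not met.
  (c) The claim is a consumer claim, not a property claim, so this disjunct is met. Satisfied.
  (d) The plaintiff resides in Wynley, which is not Varholm — that alternative is enough. Condition met.
Only condition (b) fails.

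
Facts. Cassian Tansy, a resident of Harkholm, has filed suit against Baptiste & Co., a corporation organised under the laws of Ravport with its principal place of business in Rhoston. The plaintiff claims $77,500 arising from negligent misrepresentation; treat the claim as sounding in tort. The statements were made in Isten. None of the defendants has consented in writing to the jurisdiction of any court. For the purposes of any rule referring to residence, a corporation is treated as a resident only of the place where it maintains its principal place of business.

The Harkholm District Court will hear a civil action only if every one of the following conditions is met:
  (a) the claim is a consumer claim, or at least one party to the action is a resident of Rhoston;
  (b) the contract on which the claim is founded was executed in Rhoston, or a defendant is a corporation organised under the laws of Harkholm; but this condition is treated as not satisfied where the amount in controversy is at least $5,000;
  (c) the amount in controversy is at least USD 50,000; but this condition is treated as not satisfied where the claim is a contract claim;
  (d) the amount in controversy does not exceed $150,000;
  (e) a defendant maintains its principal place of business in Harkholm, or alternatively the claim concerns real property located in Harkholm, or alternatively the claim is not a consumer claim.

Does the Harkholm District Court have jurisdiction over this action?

The Harkholm District Court:
  (a) Baptiste & Co. resides in Rhoston, so one alternative holds. Condition met.
  (b) No contract (and hence no place of execution) is alleged; the corporate defendant(s) are organised in Ravport, not Harkholm — every alternative fails. Not satisfied.
  (c) The amount in controversy is $77,500, which meets the USD 50,000 floor. The exception is not triggered, since the claim is a tort claim, not a contract claim. Satisfied.
  (d) The amount in controversy is 77,500 dollars, within the $150,000 ceiling. Condition met.
  (e) The claim is a tort claim, not a consumer claim, so one alternative holds. Condition met.
  → No jurisdiction.

No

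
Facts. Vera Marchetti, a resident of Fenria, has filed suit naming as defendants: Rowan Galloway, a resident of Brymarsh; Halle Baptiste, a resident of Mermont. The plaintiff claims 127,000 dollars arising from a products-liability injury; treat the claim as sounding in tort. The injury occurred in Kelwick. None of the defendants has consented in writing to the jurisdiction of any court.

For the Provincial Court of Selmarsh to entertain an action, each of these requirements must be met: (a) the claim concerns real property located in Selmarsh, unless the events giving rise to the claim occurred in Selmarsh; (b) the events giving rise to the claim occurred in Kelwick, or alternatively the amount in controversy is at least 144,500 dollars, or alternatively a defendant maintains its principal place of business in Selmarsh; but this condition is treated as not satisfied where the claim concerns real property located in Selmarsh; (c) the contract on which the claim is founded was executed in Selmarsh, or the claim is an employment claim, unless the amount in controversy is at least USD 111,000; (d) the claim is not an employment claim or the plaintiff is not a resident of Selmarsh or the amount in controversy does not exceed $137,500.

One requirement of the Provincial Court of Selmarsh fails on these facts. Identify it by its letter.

The Provincial Court of Selmarsh:
  (a) The claim does not concern real property. Nor does the 'unless' clause help: the operative events occurred in Kelwick, not Selmarsh. Not satisfied.
  (b) The operative events occurred in Kelwick — that alternative is enough. And the carve-out is inapplicable — the claim does not concern real property. Condition met.
  (c) No contract (and hence no place of execution) is alleged; the claim is a tort claim, not an employment claim — no alternative holds. But the amount in controversy is $127,000, which meets the 111,000 dollars floor, and the 'unless' clause therefore excuses the requirement. Met.
  (d) The claim is a tort claim, not an employment claim, which satisfies one of the alternatives. Met.
Only condition (a) fails.

(a)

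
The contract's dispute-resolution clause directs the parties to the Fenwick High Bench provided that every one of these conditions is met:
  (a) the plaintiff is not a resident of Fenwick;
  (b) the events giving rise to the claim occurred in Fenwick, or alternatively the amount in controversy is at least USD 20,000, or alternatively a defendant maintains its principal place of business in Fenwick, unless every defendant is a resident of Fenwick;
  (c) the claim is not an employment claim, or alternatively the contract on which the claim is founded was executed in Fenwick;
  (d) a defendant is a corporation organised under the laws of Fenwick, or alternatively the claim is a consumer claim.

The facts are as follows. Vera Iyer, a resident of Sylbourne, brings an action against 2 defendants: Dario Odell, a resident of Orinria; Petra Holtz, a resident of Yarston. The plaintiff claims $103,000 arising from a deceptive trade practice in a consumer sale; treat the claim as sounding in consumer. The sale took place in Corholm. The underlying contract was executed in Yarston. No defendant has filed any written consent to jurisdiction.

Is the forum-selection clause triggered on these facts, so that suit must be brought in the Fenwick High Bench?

Yes

The Fenwick High Bench:
  (a) The plaintiff resides in Sylbourne, which is not Fenwick. Met.
  (b) The amount in controversy is USD 103,000, which meets the $20,000 floor — that alternative is enough. Condition met.
  (c) The claim is a consumer claim, not an employment claim — that alternative is enough. Met.
  (d) The claim is a consumer claim, which satisfies one of the alternatives. Satisfied.
  → The clause applies.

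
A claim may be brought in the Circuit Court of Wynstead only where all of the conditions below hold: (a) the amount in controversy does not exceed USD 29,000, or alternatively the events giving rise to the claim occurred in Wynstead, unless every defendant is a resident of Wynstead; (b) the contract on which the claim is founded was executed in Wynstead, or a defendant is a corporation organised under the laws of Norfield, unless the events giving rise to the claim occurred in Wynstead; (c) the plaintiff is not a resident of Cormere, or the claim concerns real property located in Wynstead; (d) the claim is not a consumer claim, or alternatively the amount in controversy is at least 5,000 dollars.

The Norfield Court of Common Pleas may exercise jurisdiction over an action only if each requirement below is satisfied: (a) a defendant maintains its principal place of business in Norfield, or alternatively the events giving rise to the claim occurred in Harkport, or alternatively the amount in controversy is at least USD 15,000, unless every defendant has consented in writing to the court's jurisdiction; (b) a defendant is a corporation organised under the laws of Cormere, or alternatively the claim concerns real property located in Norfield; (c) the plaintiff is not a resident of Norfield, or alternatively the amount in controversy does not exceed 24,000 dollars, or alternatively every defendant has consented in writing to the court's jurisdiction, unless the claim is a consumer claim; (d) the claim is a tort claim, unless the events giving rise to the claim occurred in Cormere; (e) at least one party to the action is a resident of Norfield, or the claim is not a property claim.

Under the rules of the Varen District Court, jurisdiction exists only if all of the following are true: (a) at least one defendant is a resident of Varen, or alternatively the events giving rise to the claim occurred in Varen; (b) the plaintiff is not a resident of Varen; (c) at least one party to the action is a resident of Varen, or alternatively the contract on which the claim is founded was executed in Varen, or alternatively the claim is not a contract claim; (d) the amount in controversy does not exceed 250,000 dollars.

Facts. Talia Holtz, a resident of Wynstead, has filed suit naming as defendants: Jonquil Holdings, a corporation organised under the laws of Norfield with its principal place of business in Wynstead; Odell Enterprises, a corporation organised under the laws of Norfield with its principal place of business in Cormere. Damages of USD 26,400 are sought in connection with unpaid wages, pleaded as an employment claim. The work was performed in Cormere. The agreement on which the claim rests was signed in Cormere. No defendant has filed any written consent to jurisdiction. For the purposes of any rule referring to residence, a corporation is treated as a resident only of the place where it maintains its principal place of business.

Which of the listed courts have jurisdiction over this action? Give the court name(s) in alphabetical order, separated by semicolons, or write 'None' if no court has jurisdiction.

the Circuit Court of Wynstead

The Circuit Court of Wynstead:
  (a) The amount in controversy is $26,400, within the 29,000 dollars ceiling, so this disjunct is met. Satisfied.
  (b) Jonquil Holdings is organised under the laws of Norfield — that alternative is enough. Condition met.
  (c) The plaintiff resides in Wynstead, which is not Cormere — that alternative is enough. Satisfied.
  (d) The claim is an employment claim, not a consumer claim, which satisfies one of the alternatives. Satisfied.
  → Every requirement is satisfied — jurisdiction.
The Norfield Court of Common Pleas:
  (a) The amount in controversy is 26,400 dollars, which meets the 15,000 dollars floor, so this disjunct is met. Satisfied.
  (b) The corporate defendant(s) are organised in Norfield, not Cormere; the claim does not concern real property — none of the alternatives is met. Fails.
  (c) The plaintiff resides in Wynstead, which is not Norfield, which satisfies one of the alternatives. Met.
  (d) The claim is an employment claim, not a tort claim. The proviso rescues it, though: the operative events occurred in Cormere. Condition met.
  (e) The claim is an employment claim, not a property claim, so one alternative holds. Met.
  → Not every requirement is met — no jurisdiction.
The Varen District Court:
  (a) No defendant resides in Varen (they reside in Wynstead, Cormere); the operative events occurred in Cormere, not Varen — none of the alternatives is met. Fails.
  (b) The plaintiff resides in Wynstead, which is not Varen. Met.
  (c) The claim is an employment claim, not a contract claim, so one alternative holds. Met.
  (d) The amount in controversy is $26,400, within the USD 250,000 ceiling. Satisfied.
  → At least one condition fails; no jurisdiction.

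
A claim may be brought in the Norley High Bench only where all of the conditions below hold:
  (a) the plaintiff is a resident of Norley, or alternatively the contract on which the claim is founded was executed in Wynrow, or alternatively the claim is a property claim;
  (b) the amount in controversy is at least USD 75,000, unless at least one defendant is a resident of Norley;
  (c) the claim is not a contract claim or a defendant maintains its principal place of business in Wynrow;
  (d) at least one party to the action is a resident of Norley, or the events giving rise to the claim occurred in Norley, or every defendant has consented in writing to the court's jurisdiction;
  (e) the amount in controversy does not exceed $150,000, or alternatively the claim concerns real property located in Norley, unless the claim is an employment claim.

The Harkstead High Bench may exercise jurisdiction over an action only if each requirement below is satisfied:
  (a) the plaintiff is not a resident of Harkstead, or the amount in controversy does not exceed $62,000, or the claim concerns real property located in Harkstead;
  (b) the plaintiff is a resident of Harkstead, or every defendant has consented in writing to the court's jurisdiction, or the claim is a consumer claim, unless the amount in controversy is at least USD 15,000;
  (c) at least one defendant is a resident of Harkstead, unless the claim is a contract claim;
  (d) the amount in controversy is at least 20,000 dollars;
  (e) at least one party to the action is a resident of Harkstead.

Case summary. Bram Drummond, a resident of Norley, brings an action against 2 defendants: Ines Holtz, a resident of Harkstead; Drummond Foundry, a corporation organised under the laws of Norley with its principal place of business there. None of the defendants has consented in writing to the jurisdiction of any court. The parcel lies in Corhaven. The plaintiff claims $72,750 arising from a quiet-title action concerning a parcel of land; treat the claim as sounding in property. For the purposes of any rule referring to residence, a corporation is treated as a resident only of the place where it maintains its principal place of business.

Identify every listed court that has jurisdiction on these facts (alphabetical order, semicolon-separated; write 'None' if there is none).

the Harkstead High Bench; the Norley High Bench

The Norley High Bench:
  (a) The plaintiff resides in Norley, so one alternative holds. Condition met.
  (b) The amount in controversy is $72,750, below the $75,000 floor. But Drummond Foundry resides in Norley, and the 'unless' clause therefore excuses the requirement. Satisfied.
  (c) The claim is a property claim, not a contract claim, which satisfies one of the alternatives. Met.
  (d) Bram Drummond resides in Norley — that alternative is enough. Met.
  (e) The amount in controversy is USD 72,750, within the $150,000 ceiling, which satisfies one of the alternatives. Satisfied.
  → Jurisdiction lies.
The Harkstead High Bench:
  (a) The plaintiff resides in Norley, which is not Harkstead, which satisfies one of the alternatives. Met.
  (b) The plaintiff resides in Norley, not Harkstead; no such written consent has been filed; the claim is a property claim, not a consumer claim — no alternative holds. But the amount in controversy is USD 72,750, which meets the 15,000 dollars floor, and the 'unless' clause therefore excuses the requirement. Condition met.
  (c) Ines Holtz resides in Harkstead. Condition met.
  (d) The amount in controversy is $72,750, which meets the 20,000 dollars floor. Satisfied.
  (e) Ines Holtz resides in Harkstead. Satisfied.
  → Every requirement is satisfied — jurisdiction.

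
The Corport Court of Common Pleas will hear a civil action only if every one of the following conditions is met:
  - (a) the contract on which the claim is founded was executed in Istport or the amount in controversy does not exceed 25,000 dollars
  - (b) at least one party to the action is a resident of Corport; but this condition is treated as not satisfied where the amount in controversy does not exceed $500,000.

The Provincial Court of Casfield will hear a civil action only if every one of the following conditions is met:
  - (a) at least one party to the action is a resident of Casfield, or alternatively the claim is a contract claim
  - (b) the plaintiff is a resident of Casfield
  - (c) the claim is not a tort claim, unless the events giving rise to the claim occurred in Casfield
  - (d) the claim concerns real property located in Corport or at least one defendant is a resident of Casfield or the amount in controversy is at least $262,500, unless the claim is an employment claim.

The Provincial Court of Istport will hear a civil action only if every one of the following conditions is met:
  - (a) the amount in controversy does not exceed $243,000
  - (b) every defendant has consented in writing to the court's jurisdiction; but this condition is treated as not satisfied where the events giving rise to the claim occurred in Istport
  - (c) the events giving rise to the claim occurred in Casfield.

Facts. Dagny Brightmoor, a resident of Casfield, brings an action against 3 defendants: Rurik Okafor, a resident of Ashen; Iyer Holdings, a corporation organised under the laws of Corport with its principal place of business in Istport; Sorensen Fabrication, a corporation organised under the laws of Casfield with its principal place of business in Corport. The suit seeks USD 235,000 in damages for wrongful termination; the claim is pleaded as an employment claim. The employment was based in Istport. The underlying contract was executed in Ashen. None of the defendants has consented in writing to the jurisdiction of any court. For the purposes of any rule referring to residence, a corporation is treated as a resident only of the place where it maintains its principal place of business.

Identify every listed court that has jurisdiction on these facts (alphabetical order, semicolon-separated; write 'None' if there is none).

The Corport Court of Common Pleas:
  (a) The contract was executed in Ashen, not Istport; the amount in controversy is USD 235,000, above the USD 25,000 ceiling — every alternative fails. Fails.
  (b) Sorensen Fabrication resides in Corport. But the amount in controversy is $235,000, within the 500,000 dollars ceiling, triggering the carve-out and defeating this condition. Not met.
  → No jurisdiction.
The Provincial Court of Casfield:
  (a) Dagny Brightmoor resides in Casfield, so one alternative holds. Met.
  (b) The plaintiff resides in Casfield. Satisfied.
  (c) The claim is an employment claim, not a tort claim. Met.
  (d) The claim does not concern real property; no defendant resides in Casfield (they reside in Ashen, Istport, Corport); the amount in controversy is 235,000 dollars, below the USD 262,500 floor — every alternative fails. The proviso rescues it, though: the claim is an employment claim. Condition met.
  → Every requirement is satisfied — jurisdiction.
The Provincial Court of Istport:
  (a) The amount in controversy is USD 235,000, within the 243,000 dollars ceiling. Satisfied.
  (b) No such written consent has been filed. Condition not met.
  (c) The operative events occurred in Istport, not Casfield. Not met.
  → The court lacks jurisdiction.

the Provincial Court of Casfield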